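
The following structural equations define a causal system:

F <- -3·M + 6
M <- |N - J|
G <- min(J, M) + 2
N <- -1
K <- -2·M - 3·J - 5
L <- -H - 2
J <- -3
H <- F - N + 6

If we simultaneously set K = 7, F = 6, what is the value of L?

-15

Setting K = 7, F = 6 by intervention discards those variables' equations.
H = F - N + 6  [with F=6, N=-1]  = 13
L = -H - 2  [with H=13]  = -15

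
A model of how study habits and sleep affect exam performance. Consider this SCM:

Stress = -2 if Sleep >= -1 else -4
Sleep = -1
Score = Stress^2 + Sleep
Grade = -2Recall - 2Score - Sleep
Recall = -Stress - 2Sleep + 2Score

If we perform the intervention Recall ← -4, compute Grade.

Intervening sets Recall = -4 and removes its equation (Recall = -Stress - 2Sleep + 2Score).
Stress = -2 if Sleep >= -1 else -4  [with Sleep=-1]  = -2
Score = Stress^2 + Sleep  [with Stress=-2, Sleep=-1]  = 3
Grade = -2Recall - 2Score - Sleep  [with Recall=-4, Score=3, Sleep=-1]  = 3

3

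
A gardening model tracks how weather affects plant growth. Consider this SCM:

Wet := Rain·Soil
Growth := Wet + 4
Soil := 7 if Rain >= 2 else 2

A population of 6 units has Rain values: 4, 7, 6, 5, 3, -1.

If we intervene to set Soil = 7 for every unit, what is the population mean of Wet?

28

do(Soil=7) breaks Soil's dependence on Rain. With Soil=7 fixed, Wet across the units is 28, 49, 42, 35, 21, -7, mean 28.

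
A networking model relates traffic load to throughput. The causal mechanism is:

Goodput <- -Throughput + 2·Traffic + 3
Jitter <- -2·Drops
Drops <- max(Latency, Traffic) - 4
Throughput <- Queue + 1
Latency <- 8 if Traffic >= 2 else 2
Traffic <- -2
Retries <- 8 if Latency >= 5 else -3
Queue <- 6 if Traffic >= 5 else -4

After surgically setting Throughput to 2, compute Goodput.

-3

do(Throughput=2) replaces the equation Throughput <- Queue + 1 with the constant Throughput = 2.
Goodput = -Throughput + 2·Traffic + 3  [with Throughput=2, Traffic=-2]  = -3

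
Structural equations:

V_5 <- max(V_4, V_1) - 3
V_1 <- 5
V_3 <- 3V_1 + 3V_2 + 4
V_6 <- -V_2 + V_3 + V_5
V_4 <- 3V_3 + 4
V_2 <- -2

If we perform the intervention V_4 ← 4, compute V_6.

17

Under do(V_4=4), the mechanism V_4 <- 3V_3 + 4 is discarded; V_4 is fixed at 4.
V_3 = 3V_1 + 3V_2 + 4  [with V_1=5, V_2=-2]  = 13
V_5 = max(V_4, V_1) - 3  [with V_4=4, V_1=5]  = 2
V_6 = -V_2 + V_3 + V_5  [with V_2=-2, V_3=13, V_5=2]  = 17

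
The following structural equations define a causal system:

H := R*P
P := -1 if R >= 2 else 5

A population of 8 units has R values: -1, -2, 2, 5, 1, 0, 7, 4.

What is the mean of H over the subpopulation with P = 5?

Conditioning on P=5 selects the 4 unit(s) with R ∈ {-1, -2, 1, 0}. Their H values: -5, -10, 5, 0. Mean = -2.5.

-2.5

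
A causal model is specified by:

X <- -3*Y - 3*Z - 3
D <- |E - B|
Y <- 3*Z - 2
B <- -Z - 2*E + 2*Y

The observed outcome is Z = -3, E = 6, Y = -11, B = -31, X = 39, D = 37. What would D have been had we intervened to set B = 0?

Under do(B=0), the mechanism B <- -Z - 2*E + 2*Y is discarded; B is fixed at 0.
D = |E - B|  [with E=6, B=0]  = 6

6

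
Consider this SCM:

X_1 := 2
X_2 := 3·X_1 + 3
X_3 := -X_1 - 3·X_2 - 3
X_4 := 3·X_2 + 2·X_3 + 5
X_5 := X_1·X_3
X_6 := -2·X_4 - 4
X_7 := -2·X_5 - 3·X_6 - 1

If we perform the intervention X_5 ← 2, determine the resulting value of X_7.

Under do(X_5=2), the mechanism X_5 := X_1·X_3 is discarded; X_5 is fixed at 2.
X_2 = 3·X_1 + 3  [with X_1=2]  = 9
X_3 = -X_1 - 3·X_2 - 3  [with X_1=2, X_2=9]  = -32
X_4 = 3·X_2 + 2·X_3 + 5  [with X_2=9, X_3=-32]  = -32
X_6 = -2·X_4 - 4  [with X_4=-32]  = 60
X_7 = -2·X_5 - 3·X_6 - 1  [with X_5=2, X_6=60]  = -185

-185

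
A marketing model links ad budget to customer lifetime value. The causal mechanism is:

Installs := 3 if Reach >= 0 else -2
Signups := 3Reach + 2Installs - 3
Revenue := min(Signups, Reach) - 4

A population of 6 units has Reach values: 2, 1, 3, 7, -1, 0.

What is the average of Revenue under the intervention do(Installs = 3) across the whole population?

-2

The intervention sets Installs=3 in all 6 units regardless of Reach. Recomputing Revenue per unit gives -2, -3, -1, 3, -5, -4; average -2.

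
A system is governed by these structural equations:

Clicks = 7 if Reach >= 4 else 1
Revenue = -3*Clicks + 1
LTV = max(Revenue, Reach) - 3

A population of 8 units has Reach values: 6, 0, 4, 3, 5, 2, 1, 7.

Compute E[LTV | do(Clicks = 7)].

0.5

Every unit gets Clicks=7 under the intervention. LTV values become 3, -3, 1, 0, 2, -1, -2, 4; E[LTV|do(Clicks=7)] = 0.5.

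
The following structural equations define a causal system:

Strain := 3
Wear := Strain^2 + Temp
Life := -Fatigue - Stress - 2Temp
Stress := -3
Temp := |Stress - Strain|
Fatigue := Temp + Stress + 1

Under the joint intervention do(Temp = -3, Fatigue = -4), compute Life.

13

Setting Temp = -3, Fatigue = -4 by intervention discards those variables' equations.
Life = -Fatigue - Stress - 2Temp  [with Fatigue=-4, Stress=-3, Temp=-3]  = 13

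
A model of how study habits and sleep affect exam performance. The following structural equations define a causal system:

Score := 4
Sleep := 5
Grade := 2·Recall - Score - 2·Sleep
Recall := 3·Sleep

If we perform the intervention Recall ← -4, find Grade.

-22

The intervention breaks the incoming arrows to Recall: Recall := 3·Sleep no longer applies, and Recall = -4.
Grade = 2·Recall - Score - 2·Sleep  [with Recall=-4, Score=4, Sleep=5]  = -22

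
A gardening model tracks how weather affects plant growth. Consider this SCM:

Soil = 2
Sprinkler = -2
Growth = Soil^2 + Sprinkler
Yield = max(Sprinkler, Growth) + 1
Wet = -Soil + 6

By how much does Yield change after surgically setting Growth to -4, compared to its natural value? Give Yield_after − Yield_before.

-4

Intervening sets Growth = -4 and removes its equation (Growth = Soil^2 + Sprinkler).
Yield = max(Sprinkler, Growth) + 1  [with Sprinkler=-2, Growth=-4]  = -1
Without intervention: Growth = Soil^2 + Sprinkler  [with Soil=2, Sprinkler=-2]  = 2; Yield = max(Sprinkler, Growth) + 1  [with Sprinkler=-2, Growth=2]  = 3.
Change = -1 − 3 = -4.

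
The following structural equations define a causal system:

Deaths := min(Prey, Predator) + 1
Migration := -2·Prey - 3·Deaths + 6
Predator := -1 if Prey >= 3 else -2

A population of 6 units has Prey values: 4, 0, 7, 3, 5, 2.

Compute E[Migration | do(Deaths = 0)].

Under do(Deaths=0), Deaths's equation is replaced by Deaths=0 for every unit. Per-unit Migration: -2, 6, -8, 0, -4, 2. Mean = -1.

-1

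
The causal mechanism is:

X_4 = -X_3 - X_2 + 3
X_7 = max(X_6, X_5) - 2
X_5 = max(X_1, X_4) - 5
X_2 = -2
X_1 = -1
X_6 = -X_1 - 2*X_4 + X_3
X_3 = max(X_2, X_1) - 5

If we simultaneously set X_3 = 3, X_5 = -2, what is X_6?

0

Setting X_3 = 3, X_5 = -2 by intervention discards those variables' equations.
X_4 = -X_3 - X_2 + 3  [with X_3=3, X_2=-2]  = 2
X_6 = -X_1 - 2*X_4 + X_3  [with X_1=-1, X_4=2, X_3=3]  = 0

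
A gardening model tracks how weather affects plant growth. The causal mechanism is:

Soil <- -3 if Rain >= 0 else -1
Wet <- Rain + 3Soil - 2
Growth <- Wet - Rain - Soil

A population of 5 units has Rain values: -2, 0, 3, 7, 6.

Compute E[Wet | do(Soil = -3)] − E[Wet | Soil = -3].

The intervention sets Soil=-3 in all 5 units regardless of Rain. Recomputing Wet per unit gives -13, -11, -8, -4, -5; average -8.2.
Conditioning on Soil=-3 selects the 4 unit(s) with Rain ∈ {0, 3, 7, 6}. Their Wet values: -11, -8, -4, -5. Mean = -7.
Difference = -8.2 − (-7) = -1.2.

-1.2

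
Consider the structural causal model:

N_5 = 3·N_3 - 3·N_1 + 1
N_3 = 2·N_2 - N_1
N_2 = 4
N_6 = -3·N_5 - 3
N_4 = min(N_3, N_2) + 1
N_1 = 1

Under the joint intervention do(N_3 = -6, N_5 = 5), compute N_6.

-18

Setting N_3 = -6, N_5 = 5 by intervention discards those variables' equations.
N_6 = -3·N_5 - 3  [with N_5=5]  = -18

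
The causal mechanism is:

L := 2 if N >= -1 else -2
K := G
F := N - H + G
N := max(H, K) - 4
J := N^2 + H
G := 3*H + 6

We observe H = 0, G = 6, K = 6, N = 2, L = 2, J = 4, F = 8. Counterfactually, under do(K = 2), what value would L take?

-2

do(K=2) replaces the equation K := G with the constant K = 2.
N = max(H, K) - 4  [with H=0, K=2]  = -2
L = 2 if N >= -1 else -2  [with N=-2]  = -2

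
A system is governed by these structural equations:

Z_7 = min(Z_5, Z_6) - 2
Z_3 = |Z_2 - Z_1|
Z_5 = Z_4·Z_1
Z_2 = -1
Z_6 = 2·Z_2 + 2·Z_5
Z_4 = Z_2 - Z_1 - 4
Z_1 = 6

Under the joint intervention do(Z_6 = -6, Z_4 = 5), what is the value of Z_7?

Under do(Z_6 = -6, Z_4 = 5), each intervened variable's structural equation is replaced by its fixed value.
Z_5 = Z_4·Z_1  [with Z_4=5, Z_1=6]  = 30
Z_7 = min(Z_5, Z_6) - 2  [with Z_5=30, Z_6=-6]  = -8

-8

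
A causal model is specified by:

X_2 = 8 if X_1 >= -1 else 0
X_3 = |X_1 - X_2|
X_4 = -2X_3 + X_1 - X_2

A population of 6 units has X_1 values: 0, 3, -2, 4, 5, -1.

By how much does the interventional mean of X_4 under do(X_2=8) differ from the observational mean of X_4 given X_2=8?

-2.1

The intervention sets X_2=8 in all 6 units regardless of X_1. Recomputing X_4 per unit gives -24, -15, -30, -12, -9, -27; average -19.5.
E[X_4|X_2=8] averages over only the 5 units with X_2=8 (X_1 = 0, 3, 4, 5, -1): X_4 = -24, -15, -12, -9, -27, mean -17.4.
Difference = -19.5 − (-17.4) = -2.1.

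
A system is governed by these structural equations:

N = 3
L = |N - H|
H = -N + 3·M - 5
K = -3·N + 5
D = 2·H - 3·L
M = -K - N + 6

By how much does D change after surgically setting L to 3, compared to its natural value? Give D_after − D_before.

21

The intervention breaks the incoming arrows to L: L = |N - H| no longer applies, and L = 3.
K = -3·N + 5  [with N=3]  = -4
M = -K - N + 6  [with K=-4, N=3]  = 7
H = -N + 3·M - 5  [with N=3, M=7]  = 13
D = 2·H - 3·L  [with H=13, L=3]  = 17
Without intervention: K = -3·N + 5  [with N=3]  = -4; M = -K - N + 6  [with K=-4, N=3]  = 7; H = -N + 3·M - 5  [with N=3, M=7]  = 13; L = |N - H|  [with N=3, H=13]  = 10; D = 2·H - 3·L  [with H=13, L=10]  = -4.
Change = 17 − (-4) = 21.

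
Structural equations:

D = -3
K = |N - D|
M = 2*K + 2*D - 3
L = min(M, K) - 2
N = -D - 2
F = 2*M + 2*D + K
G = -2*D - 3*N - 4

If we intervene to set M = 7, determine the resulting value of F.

Intervening sets M = 7 and removes its equation (M = 2*K + 2*D - 3).
N = -D - 2  [with D=-3]  = 1
K = |N - D|  [with N=1, D=-3]  = 4
F = 2*M + 2*D + K  [with M=7, D=-3, K=4]  = 12

12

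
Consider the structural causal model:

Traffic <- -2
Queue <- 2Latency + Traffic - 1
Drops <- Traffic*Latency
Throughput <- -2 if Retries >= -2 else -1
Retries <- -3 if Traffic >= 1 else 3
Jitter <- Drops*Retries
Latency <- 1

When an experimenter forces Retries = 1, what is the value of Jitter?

The intervention breaks the incoming arrows to Retries: Retries <- -3 if Traffic >= 1 else 3 no longer applies, and Retries = 1.
Drops = Traffic*Latency  [with Traffic=-2, Latency=1]  = -2
Jitter = Drops*Retries  [with Drops=-2, Retries=1]  = -2

-2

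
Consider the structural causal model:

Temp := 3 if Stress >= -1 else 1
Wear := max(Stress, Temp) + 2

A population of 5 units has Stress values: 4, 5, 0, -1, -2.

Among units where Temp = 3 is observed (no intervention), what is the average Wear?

5.75

Conditioning on Temp=3 selects the 4 unit(s) with Stress ∈ {4, 5, 0, -1}. Their Wear values: 6, 7, 5, 5. Mean = 5.75.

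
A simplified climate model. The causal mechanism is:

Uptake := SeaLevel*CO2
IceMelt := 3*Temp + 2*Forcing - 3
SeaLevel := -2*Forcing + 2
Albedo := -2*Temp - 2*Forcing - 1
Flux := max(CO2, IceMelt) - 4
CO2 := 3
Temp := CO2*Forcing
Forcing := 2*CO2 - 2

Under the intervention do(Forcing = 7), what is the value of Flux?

Under do(Forcing=7), the mechanism Forcing := 2*CO2 - 2 is discarded; Forcing is fixed at 7.
Temp = CO2*Forcing  [with CO2=3, Forcing=7]  = 21
IceMelt = 3*Temp + 2*Forcing - 3  [with Temp=21, Forcing=7]  = 74
Flux = max(CO2, IceMelt) - 4  [with CO2=3, IceMelt=74]  = 70

70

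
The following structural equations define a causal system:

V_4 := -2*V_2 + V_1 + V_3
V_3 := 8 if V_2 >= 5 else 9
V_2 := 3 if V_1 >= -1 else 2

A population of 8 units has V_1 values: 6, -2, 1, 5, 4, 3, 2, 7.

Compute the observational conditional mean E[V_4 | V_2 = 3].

E[V_4|V_2=3] averages over only the 7 units with V_2=3 (V_1 = 6, 1, 5, 4, 3, 2, 7): V_4 = 9, 4, 8, 7, 6, 5, 10, mean 7.

7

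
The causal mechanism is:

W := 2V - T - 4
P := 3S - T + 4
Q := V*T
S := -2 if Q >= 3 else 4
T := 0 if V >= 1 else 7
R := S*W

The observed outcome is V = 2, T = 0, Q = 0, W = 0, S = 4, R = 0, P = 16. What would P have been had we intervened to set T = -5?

21

Under do(T=-5), the mechanism T := 0 if V >= 1 else 7 is discarded; T is fixed at -5.
Q = V*T  [with V=2, T=-5]  = -10
S = -2 if Q >= 3 else 4  [with Q=-10]  = 4
P = 3S - T + 4  [with S=4, T=-5]  = 21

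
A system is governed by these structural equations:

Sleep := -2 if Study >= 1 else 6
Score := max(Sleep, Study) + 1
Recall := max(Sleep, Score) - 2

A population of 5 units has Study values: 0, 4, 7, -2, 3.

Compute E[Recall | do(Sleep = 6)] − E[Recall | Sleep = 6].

Under do(Sleep=6), Sleep's equation is replaced by Sleep=6 for every unit. Per-unit Recall: 5, 5, 6, 5, 5. Mean = 5.2.
Observing Sleep=6 restricts to units where Sleep's equation naturally yields 6: Study ∈ {0, -2}. In that subpopulation Recall = 5, 5, mean 5.
Difference = 5.2 − 5 = 0.2.

0.2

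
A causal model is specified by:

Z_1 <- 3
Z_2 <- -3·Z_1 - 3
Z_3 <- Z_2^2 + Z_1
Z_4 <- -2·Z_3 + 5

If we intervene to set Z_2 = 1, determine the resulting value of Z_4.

-3

Under do(Z_2=1), the mechanism Z_2 <- -3·Z_1 - 3 is discarded; Z_2 is fixed at 1.
Z_3 = Z_2^2 + Z_1  [with Z_2=1, Z_1=3]  = 4
Z_4 = -2·Z_3 + 5  [with Z_3=4]  = -3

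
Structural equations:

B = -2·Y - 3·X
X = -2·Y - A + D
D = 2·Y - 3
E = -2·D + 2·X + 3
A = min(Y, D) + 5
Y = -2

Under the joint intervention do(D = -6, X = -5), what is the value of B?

Setting D = -6, X = -5 by intervention discards those variables' equations.
B = -2·Y - 3·X  [with Y=-2, X=-5]  = 19

19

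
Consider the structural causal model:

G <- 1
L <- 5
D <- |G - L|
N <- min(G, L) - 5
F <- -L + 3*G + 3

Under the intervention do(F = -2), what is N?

The intervention breaks the incoming arrows to F: F <- -L + 3*G + 3 no longer applies, and F = -2.
Since N is not a descendant of the intervened variable, it is unaffected.
N = min(G, L) - 5  [with G=1, L=5]  = -4

-4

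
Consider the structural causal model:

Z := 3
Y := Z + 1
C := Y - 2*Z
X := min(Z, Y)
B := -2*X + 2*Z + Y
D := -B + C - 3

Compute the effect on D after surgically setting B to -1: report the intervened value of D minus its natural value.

The intervention breaks the incoming arrows to B: B := -2*X + 2*Z + Y no longer applies, and B = -1.
Y = Z + 1  [with Z=3]  = 4
C = Y - 2*Z  [with Y=4, Z=3]  = -2
D = -B + C - 3  [with B=-1, C=-2]  = -4
Without intervention: Y = Z + 1  [with Z=3]  = 4; X = min(Z, Y)  [with Z=3, Y=4]  = 3; C = Y - 2*Z  [with Y=4, Z=3]  = -2; B = -2*X + 2*Z + Y  [with X=3, Z=3, Y=4]  = 4; D = -B + C - 3  [with B=4, C=-2]  = -9.
Change = -4 − (-9) = 5.

5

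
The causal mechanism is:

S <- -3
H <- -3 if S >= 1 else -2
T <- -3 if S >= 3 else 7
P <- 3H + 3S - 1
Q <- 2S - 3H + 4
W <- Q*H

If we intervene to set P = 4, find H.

The intervention breaks the incoming arrows to P: P <- 3H + 3S - 1 no longer applies, and P = 4.
Since H is not a descendant of the intervened variable, it is unaffected.
H = -3 if S >= 1 else -2  [with S=-3]  = -2

-2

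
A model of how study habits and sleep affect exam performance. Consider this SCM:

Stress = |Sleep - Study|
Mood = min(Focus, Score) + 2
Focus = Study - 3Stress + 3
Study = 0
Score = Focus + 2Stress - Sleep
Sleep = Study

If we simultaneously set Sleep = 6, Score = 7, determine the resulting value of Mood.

-13

Setting Sleep = 6, Score = 7 by intervention discards those variables' equations.
Stress = |Sleep - Study|  [with Sleep=6, Study=0]  = 6
Focus = Study - 3Stress + 3  [with Study=0, Stress=6]  = -15
Mood = min(Focus, Score) + 2  [with Focus=-15, Score=7]  = -13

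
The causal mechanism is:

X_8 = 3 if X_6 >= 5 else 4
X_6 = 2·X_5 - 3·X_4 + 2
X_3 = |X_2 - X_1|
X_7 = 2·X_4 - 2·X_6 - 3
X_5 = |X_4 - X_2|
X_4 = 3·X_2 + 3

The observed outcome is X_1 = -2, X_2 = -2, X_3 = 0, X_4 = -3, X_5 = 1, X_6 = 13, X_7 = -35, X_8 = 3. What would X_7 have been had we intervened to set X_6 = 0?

Intervening sets X_6 = 0 and removes its equation (X_6 = 2·X_5 - 3·X_4 + 2).
X_4 = 3·X_2 + 3  [with X_2=-2]  = -3
X_7 = 2·X_4 - 2·X_6 - 3  [with X_4=-3, X_6=0]  = -9

-9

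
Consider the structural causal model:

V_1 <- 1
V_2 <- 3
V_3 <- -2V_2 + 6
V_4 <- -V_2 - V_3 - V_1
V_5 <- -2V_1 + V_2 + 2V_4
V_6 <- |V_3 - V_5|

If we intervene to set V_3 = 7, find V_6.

28

The intervention breaks the incoming arrows to V_3: V_3 <- -2V_2 + 6 no longer applies, and V_3 = 7.
V_4 = -V_2 - V_3 - V_1  [with V_2=3, V_3=7, V_1=1]  = -11
V_5 = -2V_1 + V_2 + 2V_4  [with V_1=1, V_2=3, V_4=-11]  = -21
V_6 = |V_3 - V_5|  [with V_3=7, V_5=-21]  = 28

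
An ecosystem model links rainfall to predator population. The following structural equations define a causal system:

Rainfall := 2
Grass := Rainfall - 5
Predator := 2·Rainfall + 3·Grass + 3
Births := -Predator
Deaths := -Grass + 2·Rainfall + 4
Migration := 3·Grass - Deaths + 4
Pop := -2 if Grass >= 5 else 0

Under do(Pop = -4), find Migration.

Intervening sets Pop = -4 and removes its equation (Pop := -2 if Grass >= 5 else 0).
Since Migration is not a descendant of the intervened variable, it is unaffected.
Grass = Rainfall - 5  [with Rainfall=2]  = -3
Deaths = -Grass + 2·Rainfall + 4  [with Grass=-3, Rainfall=2]  = 11
Migration = 3·Grass - Deaths + 4  [with Grass=-3, Deaths=11]  = -16

-16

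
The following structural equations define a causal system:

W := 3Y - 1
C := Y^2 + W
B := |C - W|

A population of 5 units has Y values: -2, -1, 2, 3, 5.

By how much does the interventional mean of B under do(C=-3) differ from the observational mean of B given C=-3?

5.7

Under do(C=-3), C's equation is replaced by C=-3 for every unit. Per-unit B: 4, 1, 8, 11, 17. Mean = 8.2.
Conditioning on C=-3 selects the 2 unit(s) with Y ∈ {-2, -1}. Their B values: 4, 1. Mean = 2.5.
Difference = 8.2 − 2.5 = 5.7.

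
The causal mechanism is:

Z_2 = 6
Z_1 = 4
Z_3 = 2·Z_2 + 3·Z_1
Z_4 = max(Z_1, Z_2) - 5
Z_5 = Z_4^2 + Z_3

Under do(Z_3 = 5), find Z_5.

do(Z_3=5) replaces the equation Z_3 = 2·Z_2 + 3·Z_1 with the constant Z_3 = 5.
Z_4 = max(Z_1, Z_2) - 5  [with Z_1=4, Z_2=6]  = 1
Z_5 = Z_4^2 + Z_3  [with Z_4=1, Z_3=5]  = 6

6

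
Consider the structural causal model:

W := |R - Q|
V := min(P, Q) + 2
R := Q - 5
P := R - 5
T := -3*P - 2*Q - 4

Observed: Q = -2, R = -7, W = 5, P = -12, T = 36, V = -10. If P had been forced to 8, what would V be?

Under do(P=8), the mechanism P := R - 5 is discarded; P is fixed at 8.
V = min(P, Q) + 2  [with P=8, Q=-2]  = 0

0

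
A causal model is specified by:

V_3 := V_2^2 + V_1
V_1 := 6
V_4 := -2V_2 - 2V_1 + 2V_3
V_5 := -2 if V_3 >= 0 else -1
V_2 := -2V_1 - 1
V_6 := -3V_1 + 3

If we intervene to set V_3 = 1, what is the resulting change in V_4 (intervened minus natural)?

-348

The intervention breaks the incoming arrows to V_3: V_3 := V_2^2 + V_1 no longer applies, and V_3 = 1.
V_2 = -2V_1 - 1  [with V_1=6]  = -13
V_4 = -2V_2 - 2V_1 + 2V_3  [with V_2=-13, V_1=6, V_3=1]  = 16
Without intervention: V_2 = -2V_1 - 1  [with V_1=6]  = -13; V_3 = V_2^2 + V_1  [with V_2=-13, V_1=6]  = 175; V_4 = -2V_2 - 2V_1 + 2V_3  [with V_2=-13, V_1=6, V_3=175]  = 364.
Change = 16 − 364 = -348.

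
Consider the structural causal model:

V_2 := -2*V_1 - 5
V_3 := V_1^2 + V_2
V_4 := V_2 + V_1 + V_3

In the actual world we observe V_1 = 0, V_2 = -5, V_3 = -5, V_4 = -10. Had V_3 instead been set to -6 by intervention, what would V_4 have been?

The intervention breaks the incoming arrows to V_3: V_3 := V_1^2 + V_2 no longer applies, and V_3 = -6.
V_2 = -2*V_1 - 5  [with V_1=0]  = -5
V_4 = V_2 + V_1 + V_3  [with V_2=-5, V_1=0, V_3=-6]  = -11

-11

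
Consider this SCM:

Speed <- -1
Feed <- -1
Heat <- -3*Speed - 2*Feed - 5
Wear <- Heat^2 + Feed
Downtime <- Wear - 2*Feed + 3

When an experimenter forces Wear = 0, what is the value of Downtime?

Intervening sets Wear = 0 and removes its equation (Wear <- Heat^2 + Feed).
Downtime = Wear - 2*Feed + 3  [with Wear=0, Feed=-1]  = 5

5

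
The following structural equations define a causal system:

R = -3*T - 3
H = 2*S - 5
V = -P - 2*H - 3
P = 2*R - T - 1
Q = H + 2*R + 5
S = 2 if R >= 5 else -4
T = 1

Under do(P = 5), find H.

Intervening sets P = 5 and removes its equation (P = 2*R - T - 1).
No directed path runs from P to H, so H keeps its natural value.
R = -3*T - 3  [with T=1]  = -6
S = 2 if R >= 5 else -4  [with R=-6]  = -4
H = 2*S - 5  [with S=-4]  = -13

-13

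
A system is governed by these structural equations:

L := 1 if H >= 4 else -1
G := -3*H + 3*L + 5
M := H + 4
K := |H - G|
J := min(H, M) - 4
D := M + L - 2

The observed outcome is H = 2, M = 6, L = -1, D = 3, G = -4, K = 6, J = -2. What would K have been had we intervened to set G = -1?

The intervention breaks the incoming arrows to G: G := -3*H + 3*L + 5 no longer applies, and G = -1.
K = |H - G|  [with H=2, G=-1]  = 3

3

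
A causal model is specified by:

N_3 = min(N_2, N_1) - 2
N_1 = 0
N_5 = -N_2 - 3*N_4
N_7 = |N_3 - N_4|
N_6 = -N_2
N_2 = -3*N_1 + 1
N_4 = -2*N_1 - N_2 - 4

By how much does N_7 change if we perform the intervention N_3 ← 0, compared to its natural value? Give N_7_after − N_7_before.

The intervention breaks the incoming arrows to N_3: N_3 = min(N_2, N_1) - 2 no longer applies, and N_3 = 0.
N_2 = -3*N_1 + 1  [with N_1=0]  = 1
N_4 = -2*N_1 - N_2 - 4  [with N_1=0, N_2=1]  = -5
N_7 = |N_3 - N_4|  [with N_3=0, N_4=-5]  = 5
Without intervention: N_2 = -3*N_1 + 1  [with N_1=0]  = 1; N_3 = min(N_2, N_1) - 2  [with N_2=1, N_1=0]  = -2; N_4 = -2*N_1 - N_2 - 4  [with N_1=0, N_2=1]  = -5; N_7 = |N_3 - N_4|  [with N_3=-2, N_4=-5]  = 3.
Change = 5 − 3 = 2.

2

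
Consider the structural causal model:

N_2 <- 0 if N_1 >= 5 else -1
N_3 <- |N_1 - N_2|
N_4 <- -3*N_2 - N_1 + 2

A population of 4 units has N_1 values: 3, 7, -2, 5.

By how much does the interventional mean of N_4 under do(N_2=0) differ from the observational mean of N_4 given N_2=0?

The intervention sets N_2=0 in all 4 units regardless of N_1. Recomputing N_4 per unit gives -1, -5, 4, -3; average -1.25.
Conditioning on N_2=0 selects the 2 unit(s) with N_1 ∈ {7, 5}. Their N_4 values: -5, -3. Mean = -4.
Difference = -1.25 − (-4) = 2.75.

2.75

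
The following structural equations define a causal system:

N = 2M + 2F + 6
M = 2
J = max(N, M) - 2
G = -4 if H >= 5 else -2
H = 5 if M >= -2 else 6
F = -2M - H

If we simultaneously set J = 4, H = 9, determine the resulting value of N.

Setting J = 4, H = 9 by intervention discards those variables' equations.
F = -2M - H  [with M=2, H=9]  = -13
N = 2M + 2F + 6  [with M=2, F=-13]  = -16

-16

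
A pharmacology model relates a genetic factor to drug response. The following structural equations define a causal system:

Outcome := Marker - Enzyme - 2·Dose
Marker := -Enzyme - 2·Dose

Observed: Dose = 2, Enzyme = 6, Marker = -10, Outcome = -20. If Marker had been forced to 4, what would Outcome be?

The intervention breaks the incoming arrows to Marker: Marker := -Enzyme - 2·Dose no longer applies, and Marker = 4.
Outcome = Marker - Enzyme - 2·Dose  [with Marker=4, Enzyme=6, Dose=2]  = -6

-6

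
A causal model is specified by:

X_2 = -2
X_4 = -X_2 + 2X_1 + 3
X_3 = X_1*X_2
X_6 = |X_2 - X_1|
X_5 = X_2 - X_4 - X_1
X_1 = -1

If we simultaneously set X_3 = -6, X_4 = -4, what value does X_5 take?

Setting X_3 = -6, X_4 = -4 by intervention discards those variables' equations.
X_5 = X_2 - X_4 - X_1  [with X_2=-2, X_4=-4, X_1=-1]  = 3

3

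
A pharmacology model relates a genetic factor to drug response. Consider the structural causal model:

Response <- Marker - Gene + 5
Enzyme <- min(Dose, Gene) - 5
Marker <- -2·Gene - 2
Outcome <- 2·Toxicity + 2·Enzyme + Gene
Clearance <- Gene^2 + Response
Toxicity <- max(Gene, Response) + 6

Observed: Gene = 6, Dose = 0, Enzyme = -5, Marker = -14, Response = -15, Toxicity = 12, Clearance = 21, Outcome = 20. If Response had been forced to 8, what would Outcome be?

do(Response=8) replaces the equation Response <- Marker - Gene + 5 with the constant Response = 8.
Enzyme = min(Dose, Gene) - 5  [with Dose=0, Gene=6]  = -5
Toxicity = max(Gene, Response) + 6  [with Gene=6, Response=8]  = 14
Outcome = 2·Toxicity + 2·Enzyme + Gene  [with Toxicity=14, Enzyme=-5, Gene=6]  = 24

24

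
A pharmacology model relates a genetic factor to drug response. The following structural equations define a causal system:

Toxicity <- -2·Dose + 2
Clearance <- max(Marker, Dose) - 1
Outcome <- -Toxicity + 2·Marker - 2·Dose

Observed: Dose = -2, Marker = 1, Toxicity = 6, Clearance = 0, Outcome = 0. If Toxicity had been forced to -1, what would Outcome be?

do(Toxicity=-1) replaces the equation Toxicity <- -2·Dose + 2 with the constant Toxicity = -1.
Outcome = -Toxicity + 2·Marker - 2·Dose  [with Toxicity=-1, Marker=1, Dose=-2]  = 7

7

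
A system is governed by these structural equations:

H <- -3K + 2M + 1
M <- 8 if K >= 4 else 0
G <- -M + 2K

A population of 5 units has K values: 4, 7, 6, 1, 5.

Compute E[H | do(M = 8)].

Every unit gets M=8 under the intervention. H values become 5, -4, -1, 14, 2; E[H|do(M=8)] = 3.2.

3.2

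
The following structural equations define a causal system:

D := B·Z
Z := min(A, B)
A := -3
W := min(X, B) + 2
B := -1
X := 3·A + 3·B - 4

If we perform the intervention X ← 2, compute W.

The intervention breaks the incoming arrows to X: X := 3·A + 3·B - 4 no longer applies, and X = 2.
W = min(X, B) + 2  [with X=2, B=-1]  = 1

1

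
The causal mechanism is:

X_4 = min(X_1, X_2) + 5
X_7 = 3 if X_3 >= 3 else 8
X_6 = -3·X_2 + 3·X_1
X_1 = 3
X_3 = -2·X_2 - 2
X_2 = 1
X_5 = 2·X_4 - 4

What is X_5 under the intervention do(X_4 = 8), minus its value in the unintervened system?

4

Intervening sets X_4 = 8 and removes its equation (X_4 = min(X_1, X_2) + 5).
X_5 = 2·X_4 - 4  [with X_4=8]  = 12
Without intervention: X_4 = min(X_1, X_2) + 5  [with X_1=3, X_2=1]  = 6; X_5 = 2·X_4 - 4  [with X_4=6]  = 8.
Change = 12 − 8 = 4.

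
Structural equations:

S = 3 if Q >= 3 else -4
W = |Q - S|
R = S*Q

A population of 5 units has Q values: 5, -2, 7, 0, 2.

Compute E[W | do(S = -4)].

6.4

do(S=-4) breaks S's dependence on Q. With S=-4 fixed, W across the units is 9, 2, 11, 4, 6, mean 6.4.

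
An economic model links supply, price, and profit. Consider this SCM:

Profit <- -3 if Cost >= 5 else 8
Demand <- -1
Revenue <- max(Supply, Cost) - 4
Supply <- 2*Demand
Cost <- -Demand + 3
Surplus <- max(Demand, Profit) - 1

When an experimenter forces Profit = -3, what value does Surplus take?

-2

The intervention breaks the incoming arrows to Profit: Profit <- -3 if Cost >= 5 else 8 no longer applies, and Profit = -3.
Surplus = max(Demand, Profit) - 1  [with Demand=-1, Profit=-3]  = -2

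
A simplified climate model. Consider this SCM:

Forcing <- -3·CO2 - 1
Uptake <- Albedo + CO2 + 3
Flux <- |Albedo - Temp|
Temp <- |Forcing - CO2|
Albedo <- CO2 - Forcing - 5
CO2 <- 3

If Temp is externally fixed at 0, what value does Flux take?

8

do(Temp=0) replaces the equation Temp <- |Forcing - CO2| with the constant Temp = 0.
Forcing = -3·CO2 - 1  [with CO2=3]  = -10
Albedo = CO2 - Forcing - 5  [with CO2=3, Forcing=-10]  = 8
Flux = |Albedo - Temp|  [with Albedo=8, Temp=0]  = 8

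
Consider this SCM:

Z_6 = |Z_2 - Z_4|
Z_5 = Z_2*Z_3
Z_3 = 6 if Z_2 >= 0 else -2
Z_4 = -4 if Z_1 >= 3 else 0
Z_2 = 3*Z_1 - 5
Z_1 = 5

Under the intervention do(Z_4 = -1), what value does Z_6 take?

11

Under do(Z_4=-1), the mechanism Z_4 = -4 if Z_1 >= 3 else 0 is discarded; Z_4 is fixed at -1.
Z_2 = 3*Z_1 - 5  [with Z_1=5]  = 10
Z_6 = |Z_2 - Z_4|  [with Z_2=10, Z_4=-1]  = 11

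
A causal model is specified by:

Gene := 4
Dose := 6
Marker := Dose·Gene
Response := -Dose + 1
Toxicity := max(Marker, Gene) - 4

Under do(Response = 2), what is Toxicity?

Intervening sets Response = 2 and removes its equation (Response := -Dose + 1).
No directed path runs from Response to Toxicity, so Toxicity keeps its natural value.
Marker = Dose·Gene  [with Dose=6, Gene=4]  = 24
Toxicity = max(Marker, Gene) - 4  [with Marker=24, Gene=4]  = 20

20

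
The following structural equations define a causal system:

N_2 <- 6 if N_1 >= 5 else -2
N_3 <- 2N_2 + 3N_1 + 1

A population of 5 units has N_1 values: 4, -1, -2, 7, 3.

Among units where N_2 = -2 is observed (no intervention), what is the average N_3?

Observing N_2=-2 restricts to units where N_2's equation naturally yields -2: N_1 ∈ {4, -1, -2, 3}. In that subpopulation N_3 = 9, -6, -9, 6, mean 0.

0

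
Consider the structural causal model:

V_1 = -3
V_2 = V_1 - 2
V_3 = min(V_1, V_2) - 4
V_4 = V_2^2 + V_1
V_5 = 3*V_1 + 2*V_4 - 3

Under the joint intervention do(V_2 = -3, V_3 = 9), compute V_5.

0

Under do(V_2 = -3, V_3 = 9), each intervened variable's structural equation is replaced by its fixed value.
V_4 = V_2^2 + V_1  [with V_2=-3, V_1=-3]  = 6
V_5 = 3*V_1 + 2*V_4 - 3  [with V_1=-3, V_4=6]  = 0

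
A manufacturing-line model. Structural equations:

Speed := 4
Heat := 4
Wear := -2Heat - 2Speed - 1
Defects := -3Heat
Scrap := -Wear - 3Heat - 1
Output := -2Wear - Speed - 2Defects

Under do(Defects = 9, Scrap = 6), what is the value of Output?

The joint intervention fixes Defects = 9, Scrap = 6, removing each variable's own equation.
Wear = -2Heat - 2Speed - 1  [with Heat=4, Speed=4]  = -17
Output = -2Wear - Speed - 2Defects  [with Wear=-17, Speed=4, Defects=9]  = 12

12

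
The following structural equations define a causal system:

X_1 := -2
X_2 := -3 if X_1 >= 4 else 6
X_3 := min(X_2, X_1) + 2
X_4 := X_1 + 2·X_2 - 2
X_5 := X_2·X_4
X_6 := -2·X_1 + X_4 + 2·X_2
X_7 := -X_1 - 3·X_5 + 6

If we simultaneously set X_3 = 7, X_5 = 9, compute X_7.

Under do(X_3 = 7, X_5 = 9), each intervened variable's structural equation is replaced by its fixed value.
X_7 = -X_1 - 3·X_5 + 6  [with X_1=-2, X_5=9]  = -19

-19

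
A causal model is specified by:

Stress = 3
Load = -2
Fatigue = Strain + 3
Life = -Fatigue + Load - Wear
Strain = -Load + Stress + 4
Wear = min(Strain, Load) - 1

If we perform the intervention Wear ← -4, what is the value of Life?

Under do(Wear=-4), the mechanism Wear = min(Strain, Load) - 1 is discarded; Wear is fixed at -4.
Strain = -Load + Stress + 4  [with Load=-2, Stress=3]  = 9
Fatigue = Strain + 3  [with Strain=9]  = 12
Life = -Fatigue + Load - Wear  [with Fatigue=12, Load=-2, Wear=-4]  = -10

-10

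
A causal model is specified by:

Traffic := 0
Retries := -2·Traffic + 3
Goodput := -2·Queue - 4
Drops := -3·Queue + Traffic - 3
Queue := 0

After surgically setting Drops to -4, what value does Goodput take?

do(Drops=-4) replaces the equation Drops := -3·Queue + Traffic - 3 with the constant Drops = -4.
Goodput is not downstream of the intervention, so its value is determined by the original equations.
Goodput = -2·Queue - 4  [with Queue=0]  = -4

-4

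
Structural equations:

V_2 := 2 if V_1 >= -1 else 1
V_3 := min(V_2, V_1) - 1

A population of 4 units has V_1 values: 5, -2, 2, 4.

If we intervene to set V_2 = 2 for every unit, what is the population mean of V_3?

Every unit gets V_2=2 under the intervention. V_3 values become 1, -3, 1, 1; E[V_3|do(V_2=2)] = 0.

0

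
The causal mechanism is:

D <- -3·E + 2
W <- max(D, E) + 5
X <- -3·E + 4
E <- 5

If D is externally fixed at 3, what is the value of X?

-11

Under do(D=3), the mechanism D <- -3·E + 2 is discarded; D is fixed at 3.
Since X is not a descendant of the intervened variable, it is unaffected.
X = -3·E + 4  [with E=5]  = -11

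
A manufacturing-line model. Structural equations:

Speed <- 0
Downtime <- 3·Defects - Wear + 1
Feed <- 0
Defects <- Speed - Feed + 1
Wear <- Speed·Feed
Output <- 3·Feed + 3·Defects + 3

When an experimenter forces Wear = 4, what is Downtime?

0

The intervention breaks the incoming arrows to Wear: Wear <- Speed·Feed no longer applies, and Wear = 4.
Defects = Speed - Feed + 1  [with Speed=0, Feed=0]  = 1
Downtime = 3·Defects - Wear + 1  [with Defects=1, Wear=4]  = 0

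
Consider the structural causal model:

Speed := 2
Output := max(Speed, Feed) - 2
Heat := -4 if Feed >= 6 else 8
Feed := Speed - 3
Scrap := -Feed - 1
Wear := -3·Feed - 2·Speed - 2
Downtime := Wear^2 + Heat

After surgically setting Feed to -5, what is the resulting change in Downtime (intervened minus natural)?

72

Under do(Feed=-5), the mechanism Feed := Speed - 3 is discarded; Feed is fixed at -5.
Heat = -4 if Feed >= 6 else 8  [with Feed=-5]  = 8
Wear = -3·Feed - 2·Speed - 2  [with Feed=-5, Speed=2]  = 9
Downtime = Wear^2 + Heat  [with Wear=9, Heat=8]  = 89
Without intervention: Feed = Speed - 3  [with Speed=2]  = -1; Heat = -4 if Feed >= 6 else 8  [with Feed=-1]  = 8; Wear = -3·Feed - 2·Speed - 2  [with Feed=-1, Speed=2]  = -3; Downtime = Wear^2 + Heat  [with Wear=-3, Heat=8]  = 17.
Change = 89 − 17 = 72.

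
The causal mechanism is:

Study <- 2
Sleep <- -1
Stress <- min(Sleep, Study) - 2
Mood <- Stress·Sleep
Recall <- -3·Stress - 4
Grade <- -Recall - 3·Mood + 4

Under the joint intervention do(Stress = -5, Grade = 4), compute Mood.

Setting Stress = -5, Grade = 4 by intervention discards those variables' equations.
Mood = Stress·Sleep  [with Stress=-5, Sleep=-1]  = 5

5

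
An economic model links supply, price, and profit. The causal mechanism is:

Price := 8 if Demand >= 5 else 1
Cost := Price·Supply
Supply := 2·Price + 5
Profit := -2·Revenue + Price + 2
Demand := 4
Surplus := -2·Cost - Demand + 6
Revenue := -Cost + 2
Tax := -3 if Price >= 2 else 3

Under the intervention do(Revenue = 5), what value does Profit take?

-7

Under do(Revenue=5), the mechanism Revenue := -Cost + 2 is discarded; Revenue is fixed at 5.
Price = 8 if Demand >= 5 else 1  [with Demand=4]  = 1
Profit = -2·Revenue + Price + 2  [with Revenue=5, Price=1]  = -7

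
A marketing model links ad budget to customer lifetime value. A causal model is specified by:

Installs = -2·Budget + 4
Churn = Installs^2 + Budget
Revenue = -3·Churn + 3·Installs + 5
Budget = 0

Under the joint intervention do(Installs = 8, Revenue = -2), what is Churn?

The joint intervention fixes Installs = 8, Revenue = -2, removing each variable's own equation.
Churn = Installs^2 + Budget  [with Installs=8, Budget=0]  = 64

64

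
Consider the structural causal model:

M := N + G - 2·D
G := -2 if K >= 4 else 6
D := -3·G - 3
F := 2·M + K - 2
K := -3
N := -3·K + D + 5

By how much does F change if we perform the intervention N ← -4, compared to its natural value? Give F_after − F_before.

6

Under do(N=-4), the mechanism N := -3·K + D + 5 is discarded; N is fixed at -4.
G = -2 if K >= 4 else 6  [with K=-3]  = 6
D = -3·G - 3  [with G=6]  = -21
M = N + G - 2·D  [with N=-4, G=6, D=-21]  = 44
F = 2·M + K - 2  [with M=44, K=-3]  = 83
Without intervention: G = -2 if K >= 4 else 6  [with K=-3]  = 6; D = -3·G - 3  [with G=6]  = -21; N = -3·K + D + 5  [with K=-3, D=-21]  = -7; M = N + G - 2·D  [with N=-7, G=6, D=-21]  = 41; F = 2·M + K - 2  [with M=41, K=-3]  = 77.
Change = 83 − 77 = 6.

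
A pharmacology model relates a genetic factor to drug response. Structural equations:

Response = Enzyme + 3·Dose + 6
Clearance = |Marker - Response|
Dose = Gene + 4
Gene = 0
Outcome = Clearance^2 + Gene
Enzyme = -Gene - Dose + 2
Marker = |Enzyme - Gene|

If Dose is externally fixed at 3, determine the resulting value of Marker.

Under do(Dose=3), the mechanism Dose = Gene + 4 is discarded; Dose is fixed at 3.
Enzyme = -Gene - Dose + 2  [with Gene=0, Dose=3]  = -1
Marker = |Enzyme - Gene|  [with Enzyme=-1, Gene=0]  = 1

1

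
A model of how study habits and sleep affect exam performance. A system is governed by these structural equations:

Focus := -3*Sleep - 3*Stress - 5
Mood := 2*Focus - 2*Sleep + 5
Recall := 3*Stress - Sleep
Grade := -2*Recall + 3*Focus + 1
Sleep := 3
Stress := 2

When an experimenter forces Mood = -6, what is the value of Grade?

Under do(Mood=-6), the mechanism Mood := 2*Focus - 2*Sleep + 5 is discarded; Mood is fixed at -6.
Since Grade is not a descendant of the intervened variable, it is unaffected.
Focus = -3*Sleep - 3*Stress - 5  [with Sleep=3, Stress=2]  = -20
Recall = 3*Stress - Sleep  [with Stress=2, Sleep=3]  = 3
Grade = -2*Recall + 3*Focus + 1  [with Recall=3, Focus=-20]  = -65

-65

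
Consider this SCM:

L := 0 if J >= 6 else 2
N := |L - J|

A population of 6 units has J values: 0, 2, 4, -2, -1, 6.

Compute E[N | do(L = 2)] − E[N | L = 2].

Under do(L=2), L's equation is replaced by L=2 for every unit. Per-unit N: 2, 0, 2, 4, 3, 4. Mean = 2.5.
Conditioning on L=2 selects the 5 unit(s) with J ∈ {0, 2, 4, -2, -1}. Their N values: 2, 0, 2, 4, 3. Mean = 2.2.
Difference = 2.5 − 2.2 = 0.3.

0.3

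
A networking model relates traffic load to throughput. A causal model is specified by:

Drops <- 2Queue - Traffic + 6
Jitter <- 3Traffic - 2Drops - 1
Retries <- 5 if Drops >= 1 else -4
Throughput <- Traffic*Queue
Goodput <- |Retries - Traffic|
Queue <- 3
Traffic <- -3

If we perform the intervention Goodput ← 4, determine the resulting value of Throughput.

Intervening sets Goodput = 4 and removes its equation (Goodput <- |Retries - Traffic|).
Since Throughput is not a descendant of the intervened variable, it is unaffected.
Throughput = Traffic*Queue  [with Traffic=-3, Queue=3]  = -9

-9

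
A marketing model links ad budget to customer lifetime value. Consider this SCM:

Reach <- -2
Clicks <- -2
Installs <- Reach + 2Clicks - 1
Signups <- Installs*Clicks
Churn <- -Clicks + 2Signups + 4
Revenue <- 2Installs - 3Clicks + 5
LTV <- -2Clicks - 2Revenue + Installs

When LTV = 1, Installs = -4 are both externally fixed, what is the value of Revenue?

3

Setting LTV = 1, Installs = -4 by intervention discards those variables' equations.
Revenue = 2Installs - 3Clicks + 5  [with Installs=-4, Clicks=-2]  = 3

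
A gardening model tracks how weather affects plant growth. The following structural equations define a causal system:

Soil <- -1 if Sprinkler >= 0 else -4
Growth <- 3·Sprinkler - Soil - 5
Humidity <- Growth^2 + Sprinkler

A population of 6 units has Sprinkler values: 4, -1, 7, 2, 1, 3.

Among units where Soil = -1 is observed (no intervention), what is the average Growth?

Conditioning on Soil=-1 selects the 5 unit(s) with Sprinkler ∈ {4, 7, 2, 1, 3}. Their Growth values: 8, 17, 2, -1, 5. Mean = 6.2.

6.2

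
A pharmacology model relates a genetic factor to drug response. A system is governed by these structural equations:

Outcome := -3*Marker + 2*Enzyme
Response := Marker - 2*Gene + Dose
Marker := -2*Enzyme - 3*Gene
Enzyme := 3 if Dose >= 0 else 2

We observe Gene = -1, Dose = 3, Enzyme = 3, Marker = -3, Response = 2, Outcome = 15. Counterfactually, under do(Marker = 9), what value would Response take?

14

Intervening sets Marker = 9 and removes its equation (Marker := -2*Enzyme - 3*Gene).
Response = Marker - 2*Gene + Dose  [with Marker=9, Gene=-1, Dose=3]  = 14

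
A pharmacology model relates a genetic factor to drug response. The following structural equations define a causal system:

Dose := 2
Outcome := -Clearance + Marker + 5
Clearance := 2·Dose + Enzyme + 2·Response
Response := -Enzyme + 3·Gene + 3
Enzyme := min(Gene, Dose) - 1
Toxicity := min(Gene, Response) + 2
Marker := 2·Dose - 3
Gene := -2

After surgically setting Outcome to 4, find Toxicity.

The intervention breaks the incoming arrows to Outcome: Outcome := -Clearance + Marker + 5 no longer applies, and Outcome = 4.
Toxicity is not downstream of the intervention, so its value is determined by the original equations.
Enzyme = min(Gene, Dose) - 1  [with Gene=-2, Dose=2]  = -3
Response = -Enzyme + 3·Gene + 3  [with Enzyme=-3, Gene=-2]  = 0
Toxicity = min(Gene, Response) + 2  [with Gene=-2, Response=0]  = 0

0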